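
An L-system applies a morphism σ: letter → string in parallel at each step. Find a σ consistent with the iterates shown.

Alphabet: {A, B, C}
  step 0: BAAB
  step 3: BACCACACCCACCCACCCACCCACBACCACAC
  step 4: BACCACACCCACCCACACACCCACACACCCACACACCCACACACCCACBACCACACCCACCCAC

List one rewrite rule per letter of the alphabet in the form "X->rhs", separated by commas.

  step 3 ⇒ step 4: BACCACACCCACCCACCCACCCACBACCACAC ⇒ BA·CC·AC·AC·CC·AC·CC·AC·AC·AC·CC·AC·AC·AC·CC·AC·AC·AC·CC·AC·AC·AC·CC·AC·BA·CC·AC·AC·CC·AC·CC·AC
    A ↦ CC
    B ↦ BA
    C ↦ AC

A->CC, B->BA, C->AC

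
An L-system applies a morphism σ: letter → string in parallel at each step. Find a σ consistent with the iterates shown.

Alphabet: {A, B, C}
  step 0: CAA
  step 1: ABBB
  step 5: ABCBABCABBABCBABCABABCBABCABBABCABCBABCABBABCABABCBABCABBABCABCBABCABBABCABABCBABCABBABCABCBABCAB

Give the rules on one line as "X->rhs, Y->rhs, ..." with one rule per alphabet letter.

A->B, B->ABC, C->AB

  step 0 ⇒ step 1: CAA ⇒ AB·B·B
    A ↦ B
    C ↦ AB
    B ↦ ABC  (constrained at step 1)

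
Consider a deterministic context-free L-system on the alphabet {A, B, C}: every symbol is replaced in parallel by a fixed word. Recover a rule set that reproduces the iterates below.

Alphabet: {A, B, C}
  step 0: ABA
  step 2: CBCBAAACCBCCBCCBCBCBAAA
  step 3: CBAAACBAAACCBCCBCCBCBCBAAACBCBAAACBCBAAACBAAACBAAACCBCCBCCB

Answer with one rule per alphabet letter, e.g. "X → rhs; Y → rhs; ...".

A->CCB, B->AAA, C->CB

  step 2 ⇒ step 3: CBCBAAACCBCCBCCBCBCBAAA ⇒ CB·AAA·CB·AAA·CCB·CCB·CCB·CB·CB·AAA·CB·CB·AAA·CB·CB·AAA·CB·AAA·CB·AAA·CCB·CCB·CCB
    A ↦ CCB
    B ↦ AAA
    C ↦ CB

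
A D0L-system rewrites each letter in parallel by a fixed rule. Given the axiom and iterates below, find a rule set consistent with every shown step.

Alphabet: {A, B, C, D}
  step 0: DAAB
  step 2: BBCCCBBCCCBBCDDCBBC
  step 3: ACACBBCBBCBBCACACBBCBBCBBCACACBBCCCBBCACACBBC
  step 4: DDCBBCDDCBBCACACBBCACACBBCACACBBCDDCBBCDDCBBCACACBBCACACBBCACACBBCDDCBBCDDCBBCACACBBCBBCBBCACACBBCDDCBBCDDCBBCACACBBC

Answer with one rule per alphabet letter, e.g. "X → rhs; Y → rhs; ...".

  step 3 ⇒ step 4: ACACBBCBBCBBCACACBBCBBCBBCACACBBCCCBBCACACBBC ⇒ DDC·BBC·DDC·BBC·AC·AC·BBC·AC·AC·BBC·AC·AC·BBC·DDC·BBC·DDC·BBC·AC·AC·BBC·AC·AC·BBC·AC·AC·BBC·DDC·BBC·DDC·BBC·AC·AC·BBC·BBC·BBC·AC·AC·BBC·DDC·BBC·DDC·BBC·AC·AC·BBC
    A ↦ DDC
    B ↦ AC
    C ↦ BBC
  step 2 ⇒ step 3: BBCCCBBCCCBBCDDCBBC ⇒ AC·AC·BBC·BBC·BBC·AC·AC·BBC·BBC·BBC·AC·AC·BBC·C·C·BBC·AC·AC·BBC
    D ↦ C

A->DDC, B->AC, C->BBC, D->C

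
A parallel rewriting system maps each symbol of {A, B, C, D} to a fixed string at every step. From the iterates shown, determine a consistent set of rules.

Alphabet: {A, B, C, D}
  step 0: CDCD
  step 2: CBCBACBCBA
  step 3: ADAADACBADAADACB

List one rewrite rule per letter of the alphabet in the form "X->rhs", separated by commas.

A->CB, B->DA, C->A, D->AC

  step 2 ⇒ step 3: CBCBACBCBA ⇒ A·DA·A·DA·CB·A·DA·A·DA·CB
    A ↦ CB
    B ↦ DA
    C ↦ A
    D ↦ AC  (constrained at step 0)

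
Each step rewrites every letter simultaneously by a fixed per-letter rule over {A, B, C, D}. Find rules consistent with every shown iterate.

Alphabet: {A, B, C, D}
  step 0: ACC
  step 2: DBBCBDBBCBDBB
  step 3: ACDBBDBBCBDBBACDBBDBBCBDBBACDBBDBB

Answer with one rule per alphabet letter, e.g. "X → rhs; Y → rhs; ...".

  step 2 ⇒ step 3: DBBCBDBBCBDBB ⇒ AC·DBB·DBB·CB·DBB·AC·DBB·DBB·CB·DBB·AC·DBB·DBB
    B ↦ DBB
    C ↦ CB
    D ↦ AC
    A ↦ B  (constrained at step 0)

A->B, B->DBB, C->CB, D->AC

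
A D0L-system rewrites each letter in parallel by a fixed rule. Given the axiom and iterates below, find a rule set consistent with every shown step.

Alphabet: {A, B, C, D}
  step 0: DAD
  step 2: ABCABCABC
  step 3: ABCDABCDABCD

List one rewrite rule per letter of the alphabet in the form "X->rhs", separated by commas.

  step 2 ⇒ step 3: ABCABCABC ⇒ AB·C·D·AB·C·D·AB·C·D
    A ↦ AB
    B ↦ C
    C ↦ D
    D ↦ AB  (constrained at step 0)

A->AB, B->C, C->D, D->AB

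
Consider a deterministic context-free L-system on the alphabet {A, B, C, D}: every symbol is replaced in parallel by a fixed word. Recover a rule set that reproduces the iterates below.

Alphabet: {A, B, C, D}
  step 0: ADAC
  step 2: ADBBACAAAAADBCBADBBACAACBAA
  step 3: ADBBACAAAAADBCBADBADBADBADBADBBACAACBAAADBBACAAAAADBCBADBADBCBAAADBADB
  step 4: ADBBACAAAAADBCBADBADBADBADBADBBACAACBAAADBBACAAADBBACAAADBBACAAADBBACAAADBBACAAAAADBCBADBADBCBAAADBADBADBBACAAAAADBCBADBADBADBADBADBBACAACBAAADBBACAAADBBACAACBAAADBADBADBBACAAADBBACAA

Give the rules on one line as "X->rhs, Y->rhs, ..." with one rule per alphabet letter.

A->ADB, B->AA, C->CB, D->BAC

  step 3 ⇒ step 4: ADBBACAAAAADBCBADBADBADBADBADBBACAACBAAADBBACAAAAADBCBADBADBCBAAADBADB ⇒ ADB·BAC·AA·AA·ADB·CB·ADB·ADB·ADB·ADB·ADB·BAC·AA·CB·AA·ADB·BAC·AA·ADB·BAC·AA·ADB·BAC·AA·ADB·BAC·AA·ADB·BAC·AA·AA·ADB·CB·ADB·ADB·CB·AA·ADB·ADB·ADB·BAC·AA·AA·ADB·CB·ADB·ADB·ADB·ADB·ADB·BAC·AA·CB·AA·ADB·BAC·AA·ADB·BAC·AA·CB·AA·ADB·ADB·ADB·BAC·AA·ADB·BAC·AA
    A ↦ ADB
    B ↦ AA
    C ↦ CB
    D ↦ BAC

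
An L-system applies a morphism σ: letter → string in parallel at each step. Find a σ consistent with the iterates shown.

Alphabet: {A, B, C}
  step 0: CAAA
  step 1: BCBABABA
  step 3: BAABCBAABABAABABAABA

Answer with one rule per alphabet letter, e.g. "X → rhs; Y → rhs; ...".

  step 0 ⇒ step 1: CAAA ⇒ BC·BA·BA·BA
    A ↦ BA
    C ↦ BC
    B ↦ A  (constrained at step 1)

A->BA, B->A, C->BC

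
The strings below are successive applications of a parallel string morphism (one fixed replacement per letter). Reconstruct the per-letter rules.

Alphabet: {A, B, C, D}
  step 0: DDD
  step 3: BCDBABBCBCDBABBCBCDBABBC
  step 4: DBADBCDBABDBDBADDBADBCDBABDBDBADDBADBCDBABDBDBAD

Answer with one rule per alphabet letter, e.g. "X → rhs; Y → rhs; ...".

A->AB, B->DB, C->AD, D->BC

  step 3 ⇒ step 4: BCDBABBCBCDBABBCBCDBABBC ⇒ DB·AD·BC·DB·AB·DB·DB·AD·DB·AD·BC·DB·AB·DB·DB·AD·DB·AD·BC·DB·AB·DB·DB·AD
    A ↦ AB
    B ↦ DB
    C ↦ AD
    D ↦ BC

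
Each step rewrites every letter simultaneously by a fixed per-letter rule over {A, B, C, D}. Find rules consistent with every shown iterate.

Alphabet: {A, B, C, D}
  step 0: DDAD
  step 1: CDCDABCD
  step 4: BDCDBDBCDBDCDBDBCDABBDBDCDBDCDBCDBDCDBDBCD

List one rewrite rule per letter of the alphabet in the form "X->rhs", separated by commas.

  step 0 ⇒ step 1: DDAD ⇒ CD·CD·AB·CD
    A ↦ AB
    D ↦ CD
    B ↦ BD  (constrained at step 1)
    C ↦ B  (constrained at step 1)

A->AB, B->BD, C->B, D->CD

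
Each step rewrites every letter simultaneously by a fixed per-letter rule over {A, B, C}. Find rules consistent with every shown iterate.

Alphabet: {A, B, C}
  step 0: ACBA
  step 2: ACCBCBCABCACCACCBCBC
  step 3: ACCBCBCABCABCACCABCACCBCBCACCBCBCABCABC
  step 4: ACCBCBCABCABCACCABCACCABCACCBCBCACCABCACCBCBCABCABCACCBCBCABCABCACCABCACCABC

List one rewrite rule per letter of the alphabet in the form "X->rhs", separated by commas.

  step 3 ⇒ step 4: ACCBCBCABCABCACCABCACCBCBCACCBCBCABCABC ⇒ ACC·BC·BC·A·BC·A·BC·ACC·A·BC·ACC·A·BC·ACC·BC·BC·ACC·A·BC·ACC·BC·BC·A·BC·A·BC·ACC·BC·BC·A·BC·A·BC·ACC·A·BC·ACC·A·BC
    A ↦ ACC
    B ↦ A
    C ↦ BC

A->ACC, B->A, C->BC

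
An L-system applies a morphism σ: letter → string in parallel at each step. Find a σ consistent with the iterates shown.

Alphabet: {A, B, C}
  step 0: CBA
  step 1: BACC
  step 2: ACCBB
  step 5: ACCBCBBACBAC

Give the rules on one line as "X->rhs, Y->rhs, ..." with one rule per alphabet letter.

A->C, B->AC, C->B

  step 1 ⇒ step 2: BACC ⇒ AC·C·B·B
    A ↦ C
    B ↦ AC
    C ↦ B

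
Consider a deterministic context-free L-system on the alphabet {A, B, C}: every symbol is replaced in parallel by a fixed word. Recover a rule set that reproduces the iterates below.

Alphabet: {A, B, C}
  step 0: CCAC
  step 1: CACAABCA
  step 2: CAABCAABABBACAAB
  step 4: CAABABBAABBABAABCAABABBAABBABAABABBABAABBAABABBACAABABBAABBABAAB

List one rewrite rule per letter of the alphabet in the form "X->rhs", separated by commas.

  step 1 ⇒ step 2: CACAABCA ⇒ CA·AB·CA·AB·AB·BA·CA·AB
    A ↦ AB
    B ↦ BA
    C ↦ CA

A->AB, B->BA, C->CA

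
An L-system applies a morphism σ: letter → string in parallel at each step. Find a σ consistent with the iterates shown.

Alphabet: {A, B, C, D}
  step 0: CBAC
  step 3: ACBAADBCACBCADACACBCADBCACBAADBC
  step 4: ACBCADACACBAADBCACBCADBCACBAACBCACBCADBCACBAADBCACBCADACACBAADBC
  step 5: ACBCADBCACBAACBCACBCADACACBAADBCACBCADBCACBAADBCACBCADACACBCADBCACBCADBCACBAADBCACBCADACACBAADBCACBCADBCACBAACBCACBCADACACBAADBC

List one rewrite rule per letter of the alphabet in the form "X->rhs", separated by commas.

A->AC, B->AD, C->BC, D->BA

  step 4 ⇒ step 5: ACBCADACACBAADBCACBCADBCACBAACBCACBCADBCACBAADBCACBCADACACBAADBC ⇒ AC·BC·AD·BC·AC·BA·AC·BC·AC·BC·AD·AC·AC·BA·AD·BC·AC·BC·AD·BC·AC·BA·AD·BC·AC·BC·AD·AC·AC·BC·AD·BC·AC·BC·AD·BC·AC·BA·AD·BC·AC·BC·AD·AC·AC·BA·AD·BC·AC·BC·AD·BC·AC·BA·AC·BC·AC·BC·AD·AC·AC·BA·AD·BC
    A ↦ AC
    B ↦ AD
    C ↦ BC
    D ↦ BA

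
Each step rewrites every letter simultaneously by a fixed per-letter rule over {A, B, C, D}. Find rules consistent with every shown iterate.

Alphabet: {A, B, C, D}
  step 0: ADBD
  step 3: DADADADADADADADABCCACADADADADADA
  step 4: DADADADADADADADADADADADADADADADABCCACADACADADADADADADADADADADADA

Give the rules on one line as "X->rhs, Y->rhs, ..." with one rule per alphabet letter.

  step 3 ⇒ step 4: DADADADADADADADABCCACADADADADADA ⇒ DA·DA·DA·DA·DA·DA·DA·DA·DA·DA·DA·DA·DA·DA·DA·DA·BC·CA·CA·DA·CA·DA·DA·DA·DA·DA·DA·DA·DA·DA·DA·DA
    A ↦ DA
    B ↦ BC
    C ↦ CA
    D ↦ DA

A->DA, B->BC, C->CA, D->DA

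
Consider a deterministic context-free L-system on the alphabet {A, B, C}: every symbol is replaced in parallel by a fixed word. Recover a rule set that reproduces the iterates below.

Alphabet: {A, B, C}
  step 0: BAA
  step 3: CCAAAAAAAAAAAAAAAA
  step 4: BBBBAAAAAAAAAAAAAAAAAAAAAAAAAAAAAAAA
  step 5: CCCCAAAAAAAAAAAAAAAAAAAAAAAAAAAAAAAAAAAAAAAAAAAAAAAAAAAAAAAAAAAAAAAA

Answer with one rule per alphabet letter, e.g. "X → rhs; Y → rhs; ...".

  step 4 ⇒ step 5: BBBBAAAAAAAAAAAAAAAAAAAAAAAAAAAAAAAA ⇒ C·C·C·C·AA·AA·AA·AA·AA·AA·AA·AA·AA·AA·AA·AA·AA·AA·AA·AA·AA·AA·AA·AA·AA·AA·AA·AA·AA·AA·AA·AA·AA·AA·AA·AA
    A ↦ AA
    B ↦ C
  step 3 ⇒ step 4: CCAAAAAAAAAAAAAAAA ⇒ BB·BB·AA·AA·AA·AA·AA·AA·AA·AA·AA·AA·AA·AA·AA·AA·AA·AA
    C ↦ BB

A->AA, B->C, C->BB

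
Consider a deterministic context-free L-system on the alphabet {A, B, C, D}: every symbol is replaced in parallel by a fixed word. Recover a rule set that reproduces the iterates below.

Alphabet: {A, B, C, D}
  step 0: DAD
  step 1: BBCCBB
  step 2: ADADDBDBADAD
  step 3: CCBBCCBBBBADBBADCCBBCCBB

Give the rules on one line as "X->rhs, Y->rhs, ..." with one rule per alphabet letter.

  step 2 ⇒ step 3: ADADDBDBADAD ⇒ CC·BB·CC·BB·BB·AD·BB·AD·CC·BB·CC·BB
    A ↦ CC
    B ↦ AD
    D ↦ BB
  step 1 ⇒ step 2: BBCCBB ⇒ AD·AD·DB·DB·AD·AD
    C ↦ DB

A->CC, B->AD, C->DB, D->BB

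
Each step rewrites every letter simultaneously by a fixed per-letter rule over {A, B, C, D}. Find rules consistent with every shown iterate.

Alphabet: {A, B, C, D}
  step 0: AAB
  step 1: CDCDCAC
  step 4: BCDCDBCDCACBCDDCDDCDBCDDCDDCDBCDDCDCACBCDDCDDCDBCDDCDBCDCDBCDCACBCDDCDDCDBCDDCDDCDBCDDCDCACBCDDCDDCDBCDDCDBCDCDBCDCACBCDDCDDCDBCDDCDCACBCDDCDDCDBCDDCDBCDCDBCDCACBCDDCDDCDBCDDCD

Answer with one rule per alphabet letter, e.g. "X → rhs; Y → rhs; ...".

  step 0 ⇒ step 1: AAB ⇒ CD·CD·CAC
    A ↦ CD
    B ↦ CAC
    C ↦ BCD  (constrained at step 1)
    D ↦ DCD  (constrained at step 1)

A->CD, B->CAC, C->BCD, D->DCD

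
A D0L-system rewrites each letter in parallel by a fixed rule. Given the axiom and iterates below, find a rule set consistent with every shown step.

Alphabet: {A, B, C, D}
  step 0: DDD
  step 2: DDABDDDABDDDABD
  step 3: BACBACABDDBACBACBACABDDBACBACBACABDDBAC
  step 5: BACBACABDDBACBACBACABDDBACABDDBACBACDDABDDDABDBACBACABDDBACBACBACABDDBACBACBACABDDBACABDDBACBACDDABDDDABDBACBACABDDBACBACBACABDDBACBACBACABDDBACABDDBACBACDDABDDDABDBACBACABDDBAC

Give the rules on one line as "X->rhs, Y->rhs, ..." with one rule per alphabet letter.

  step 2 ⇒ step 3: DDABDDDABDDDABD ⇒ BAC·BAC·AB·DD·BAC·BAC·BAC·AB·DD·BAC·BAC·BAC·AB·DD·BAC
    A ↦ AB
    B ↦ DD
    D ↦ BAC
    C ↦ D  (constrained at step 3)

A->AB, B->DD, C->D, D->BAC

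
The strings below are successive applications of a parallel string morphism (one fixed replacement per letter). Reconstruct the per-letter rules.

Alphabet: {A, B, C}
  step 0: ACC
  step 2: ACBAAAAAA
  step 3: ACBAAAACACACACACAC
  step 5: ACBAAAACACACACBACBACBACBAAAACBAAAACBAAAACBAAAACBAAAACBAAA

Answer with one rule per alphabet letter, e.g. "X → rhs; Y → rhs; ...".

  step 2 ⇒ step 3: ACBAAAAAA ⇒ AC·B·AAA·AC·AC·AC·AC·AC·AC
    A ↦ AC
    B ↦ AAA
    C ↦ B

A->AC, B->AAA, C->B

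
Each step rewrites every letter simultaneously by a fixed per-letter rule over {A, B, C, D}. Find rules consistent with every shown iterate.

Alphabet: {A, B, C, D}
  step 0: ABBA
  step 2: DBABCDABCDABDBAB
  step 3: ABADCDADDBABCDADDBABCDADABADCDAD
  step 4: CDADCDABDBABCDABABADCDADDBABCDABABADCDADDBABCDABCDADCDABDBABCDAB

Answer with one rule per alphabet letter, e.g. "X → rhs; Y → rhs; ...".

  step 3 ⇒ step 4: ABADCDADDBABCDADDBABCDADABADCDAD ⇒ CD·AD·CD·AB·DB·AB·CD·AB·AB·AD·CD·AD·DB·AB·CD·AB·AB·AD·CD·AD·DB·AB·CD·AB·CD·AD·CD·AB·DB·AB·CD·AB
    A ↦ CD
    B ↦ AD
    C ↦ DB
    D ↦ AB

A->CD, B->AD, C->DB, D->AB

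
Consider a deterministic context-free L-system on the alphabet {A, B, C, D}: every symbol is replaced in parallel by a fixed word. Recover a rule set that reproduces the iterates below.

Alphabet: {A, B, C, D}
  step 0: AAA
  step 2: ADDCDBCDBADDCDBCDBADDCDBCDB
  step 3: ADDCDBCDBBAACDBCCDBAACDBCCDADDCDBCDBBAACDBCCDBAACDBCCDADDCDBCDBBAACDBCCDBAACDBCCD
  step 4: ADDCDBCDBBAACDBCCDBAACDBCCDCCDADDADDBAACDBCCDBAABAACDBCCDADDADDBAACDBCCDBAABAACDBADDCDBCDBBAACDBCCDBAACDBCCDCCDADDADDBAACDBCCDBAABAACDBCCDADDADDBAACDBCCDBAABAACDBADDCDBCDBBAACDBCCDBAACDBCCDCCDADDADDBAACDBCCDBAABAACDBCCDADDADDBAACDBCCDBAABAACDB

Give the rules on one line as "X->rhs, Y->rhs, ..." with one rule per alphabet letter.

  step 3 ⇒ step 4: ADDCDBCDBBAACDBCCDBAACDBCCDADDCDBCDBBAACDBCCDBAACDBCCDADDCDBCDBBAACDBCCDBAACDBCCD ⇒ ADD·CDB·CDB·BAA·CDB·CCD·BAA·CDB·CCD·CCD·ADD·ADD·BAA·CDB·CCD·BAA·BAA·CDB·CCD·ADD·ADD·BAA·CDB·CCD·BAA·BAA·CDB·ADD·CDB·CDB·BAA·CDB·CCD·BAA·CDB·CCD·CCD·ADD·ADD·BAA·CDB·CCD·BAA·BAA·CDB·CCD·ADD·ADD·BAA·CDB·CCD·BAA·BAA·CDB·ADD·CDB·CDB·BAA·CDB·CCD·BAA·CDB·CCD·CCD·ADD·ADD·BAA·CDB·CCD·BAA·BAA·CDB·CCD·ADD·ADD·BAA·CDB·CCD·BAA·BAA·CDB
    A ↦ ADD
    B ↦ CCD
    C ↦ BAA
    D ↦ CDB

A->ADD, B->CCD, C->BAA, D->CDB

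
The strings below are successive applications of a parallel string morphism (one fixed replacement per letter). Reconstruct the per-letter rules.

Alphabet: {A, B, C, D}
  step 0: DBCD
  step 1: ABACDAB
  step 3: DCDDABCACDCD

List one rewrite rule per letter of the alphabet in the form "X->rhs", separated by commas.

  step 0 ⇒ step 1: DBCD ⇒ AB·AC·D·AB
    B ↦ AC
    C ↦ D
    D ↦ AB
    A ↦ C  (constrained at step 1)

A->C, B->AC, C->D, D->AB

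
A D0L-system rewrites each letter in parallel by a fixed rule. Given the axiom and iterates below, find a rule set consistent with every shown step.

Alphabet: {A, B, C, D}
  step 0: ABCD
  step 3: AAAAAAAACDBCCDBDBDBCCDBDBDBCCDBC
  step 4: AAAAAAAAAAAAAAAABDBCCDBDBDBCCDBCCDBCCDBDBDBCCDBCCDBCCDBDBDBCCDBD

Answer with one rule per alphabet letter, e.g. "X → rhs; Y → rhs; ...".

A->AA, B->CD, C->BD, D->BC

  step 3 ⇒ step 4: AAAAAAAACDBCCDBDBDBCCDBDBDBCCDBC ⇒ AA·AA·AA·AA·AA·AA·AA·AA·BD·BC·CD·BD·BD·BC·CD·BC·CD·BC·CD·BD·BD·BC·CD·BC·CD·BC·CD·BD·BD·BC·CD·BD
    A ↦ AA
    B ↦ CD
    C ↦ BD
    D ↦ BC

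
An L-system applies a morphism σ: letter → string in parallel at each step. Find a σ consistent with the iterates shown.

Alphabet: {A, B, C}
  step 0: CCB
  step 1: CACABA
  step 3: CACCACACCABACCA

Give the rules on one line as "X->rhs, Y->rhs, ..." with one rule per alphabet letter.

  step 0 ⇒ step 1: CCB ⇒ CA·CA·BA
    B ↦ BA
    C ↦ CA
    A ↦ C  (constrained at step 1)

A->C, B->BA, C->CA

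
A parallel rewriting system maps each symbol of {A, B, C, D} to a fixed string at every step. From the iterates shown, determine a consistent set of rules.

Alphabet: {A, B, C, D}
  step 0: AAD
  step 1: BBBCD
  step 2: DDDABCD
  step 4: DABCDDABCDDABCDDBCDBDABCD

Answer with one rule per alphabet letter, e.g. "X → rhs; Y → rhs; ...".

A->B, B->D, C->A, D->BCD

  step 1 ⇒ step 2: BBBCD ⇒ D·D·D·A·BCD
    B ↦ D
    C ↦ A
    D ↦ BCD
  step 0 ⇒ step 1: AAD ⇒ B·B·BCD
    A ↦ B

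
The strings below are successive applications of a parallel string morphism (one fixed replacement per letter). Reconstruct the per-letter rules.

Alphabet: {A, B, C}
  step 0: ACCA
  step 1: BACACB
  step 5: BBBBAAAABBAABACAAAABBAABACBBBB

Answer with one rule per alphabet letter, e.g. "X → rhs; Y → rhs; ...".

  step 0 ⇒ step 1: ACCA ⇒ B·AC·AC·B
    A ↦ B
    C ↦ AC
    B ↦ AA  (constrained at step 1)

A->B, B->AA, C->AC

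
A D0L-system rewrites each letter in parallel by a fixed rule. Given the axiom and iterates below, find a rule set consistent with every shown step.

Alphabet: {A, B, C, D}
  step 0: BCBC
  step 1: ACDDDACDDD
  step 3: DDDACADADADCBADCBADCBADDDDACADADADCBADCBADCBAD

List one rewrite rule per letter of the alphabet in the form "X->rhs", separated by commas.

A->CB, B->AC, C->DDD, D->AD

  step 0 ⇒ step 1: BCBC ⇒ AC·DDD·AC·DDD
    B ↦ AC
    C ↦ DDD
    A ↦ CB  (constrained at step 1)
    D ↦ AD  (constrained at step 1)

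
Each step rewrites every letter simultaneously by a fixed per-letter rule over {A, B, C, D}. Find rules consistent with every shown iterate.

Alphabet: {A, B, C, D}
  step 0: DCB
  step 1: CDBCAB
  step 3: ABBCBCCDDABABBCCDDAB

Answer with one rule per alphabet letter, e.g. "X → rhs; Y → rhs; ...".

  step 0 ⇒ step 1: DCB ⇒ CD·BC·AB
    B ↦ AB
    C ↦ BC
    D ↦ CD
    A ↦ D  (constrained at step 1)

A->D, B->AB, C->BC, D->CD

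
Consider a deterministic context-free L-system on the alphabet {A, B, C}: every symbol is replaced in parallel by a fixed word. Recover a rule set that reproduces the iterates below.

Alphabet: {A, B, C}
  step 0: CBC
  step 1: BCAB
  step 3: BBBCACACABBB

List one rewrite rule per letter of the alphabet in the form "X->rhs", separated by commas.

  step 0 ⇒ step 1: CBC ⇒ B·CA·B
    B ↦ CA
    C ↦ B
    A ↦ BB  (constrained at step 1)

A->BB, B->CA, C->B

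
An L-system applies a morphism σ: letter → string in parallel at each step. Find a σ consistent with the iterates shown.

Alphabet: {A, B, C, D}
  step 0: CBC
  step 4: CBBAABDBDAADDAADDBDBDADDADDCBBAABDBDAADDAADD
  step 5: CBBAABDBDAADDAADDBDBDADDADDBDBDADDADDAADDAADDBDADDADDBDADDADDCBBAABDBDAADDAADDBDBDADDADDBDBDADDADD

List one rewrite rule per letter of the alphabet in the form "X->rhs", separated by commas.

A->BD, B->A, C->CBB, D->ADD

  step 4 ⇒ step 5: CBBAABDBDAADDAADDBDBDADDADDCBBAABDBDAADDAADD ⇒ CBB·A·A·BD·BD·A·ADD·A·ADD·BD·BD·ADD·ADD·BD·BD·ADD·ADD·A·ADD·A·ADD·BD·ADD·ADD·BD·ADD·ADD·CBB·A·A·BD·BD·A·ADD·A·ADD·BD·BD·ADD·ADD·BD·BD·ADD·ADD
    A ↦ BD
    B ↦ A
    C ↦ CBB
    D ↦ ADD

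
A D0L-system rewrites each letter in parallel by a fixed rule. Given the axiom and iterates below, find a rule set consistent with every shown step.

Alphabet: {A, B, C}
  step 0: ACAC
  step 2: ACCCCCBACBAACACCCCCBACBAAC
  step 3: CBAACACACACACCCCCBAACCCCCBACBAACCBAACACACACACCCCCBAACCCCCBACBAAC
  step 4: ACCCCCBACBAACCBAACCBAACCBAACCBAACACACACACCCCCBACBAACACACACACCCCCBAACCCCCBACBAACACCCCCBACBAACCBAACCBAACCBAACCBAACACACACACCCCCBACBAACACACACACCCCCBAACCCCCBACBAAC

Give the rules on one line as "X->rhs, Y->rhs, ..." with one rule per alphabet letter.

  step 3 ⇒ step 4: CBAACACACACACCCCCBAACCCCCBACBAACCBAACACACACACCCCCBAACCCCCBACBAAC ⇒ AC·CCC·CBA·CBA·AC·CBA·AC·CBA·AC·CBA·AC·CBA·AC·AC·AC·AC·AC·CCC·CBA·CBA·AC·AC·AC·AC·AC·CCC·CBA·AC·CCC·CBA·CBA·AC·AC·CCC·CBA·CBA·AC·CBA·AC·CBA·AC·CBA·AC·CBA·AC·AC·AC·AC·AC·CCC·CBA·CBA·AC·AC·AC·AC·AC·CCC·CBA·AC·CCC·CBA·CBA·AC
    A ↦ CBA
    B ↦ CCC
    C ↦ AC

A->CBA, B->CCC, C->AC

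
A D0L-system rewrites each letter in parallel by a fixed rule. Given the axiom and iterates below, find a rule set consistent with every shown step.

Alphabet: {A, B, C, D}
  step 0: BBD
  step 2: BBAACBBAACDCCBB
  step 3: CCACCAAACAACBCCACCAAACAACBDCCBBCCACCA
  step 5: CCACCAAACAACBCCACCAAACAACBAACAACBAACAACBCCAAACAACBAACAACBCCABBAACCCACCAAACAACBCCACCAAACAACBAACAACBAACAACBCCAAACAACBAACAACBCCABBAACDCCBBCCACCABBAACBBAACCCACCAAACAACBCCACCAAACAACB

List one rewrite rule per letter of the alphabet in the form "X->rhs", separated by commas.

A->AAC, B->CCA, C->B, D->DCC

  step 2 ⇒ step 3: BBAACBBAACDCCBB ⇒ CCA·CCA·AAC·AAC·B·CCA·CCA·AAC·AAC·B·DCC·B·B·CCA·CCA
    A ↦ AAC
    B ↦ CCA
    C ↦ B
    D ↦ DCC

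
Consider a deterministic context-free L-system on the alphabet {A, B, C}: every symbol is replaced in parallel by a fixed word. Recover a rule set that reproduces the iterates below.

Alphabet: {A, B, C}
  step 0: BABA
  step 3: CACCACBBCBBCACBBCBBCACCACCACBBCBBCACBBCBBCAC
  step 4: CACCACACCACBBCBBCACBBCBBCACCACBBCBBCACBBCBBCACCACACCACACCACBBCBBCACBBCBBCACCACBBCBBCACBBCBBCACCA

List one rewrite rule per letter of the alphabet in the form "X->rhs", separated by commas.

A->C, B->CBB, C->CA

  step 3 ⇒ step 4: CACCACBBCBBCACBBCBBCACCACCACBBCBBCACBBCBBCAC ⇒ CA·C·CA·CA·C·CA·CBB·CBB·CA·CBB·CBB·CA·C·CA·CBB·CBB·CA·CBB·CBB·CA·C·CA·CA·C·CA·CA·C·CA·CBB·CBB·CA·CBB·CBB·CA·C·CA·CBB·CBB·CA·CBB·CBB·CA·C·CA
    A ↦ C
    B ↦ CBB
    C ↦ CA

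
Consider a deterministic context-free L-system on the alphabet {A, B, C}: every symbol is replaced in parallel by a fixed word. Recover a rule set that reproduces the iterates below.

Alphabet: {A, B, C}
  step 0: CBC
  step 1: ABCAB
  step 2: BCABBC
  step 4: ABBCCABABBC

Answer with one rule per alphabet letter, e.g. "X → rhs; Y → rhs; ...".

  step 1 ⇒ step 2: ABCAB ⇒ B·C·AB·B·C
    A ↦ B
    B ↦ C
    C ↦ AB

A->B, B->C, C->AB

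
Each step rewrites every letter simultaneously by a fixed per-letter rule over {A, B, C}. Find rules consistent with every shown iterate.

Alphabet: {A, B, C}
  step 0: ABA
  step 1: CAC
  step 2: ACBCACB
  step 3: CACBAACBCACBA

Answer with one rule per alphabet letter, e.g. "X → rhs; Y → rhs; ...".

A->C, B->A, C->ACB

  step 2 ⇒ step 3: ACBCACB ⇒ C·ACB·A·ACB·C·ACB·A
    A ↦ C
    B ↦ A
    C ↦ ACB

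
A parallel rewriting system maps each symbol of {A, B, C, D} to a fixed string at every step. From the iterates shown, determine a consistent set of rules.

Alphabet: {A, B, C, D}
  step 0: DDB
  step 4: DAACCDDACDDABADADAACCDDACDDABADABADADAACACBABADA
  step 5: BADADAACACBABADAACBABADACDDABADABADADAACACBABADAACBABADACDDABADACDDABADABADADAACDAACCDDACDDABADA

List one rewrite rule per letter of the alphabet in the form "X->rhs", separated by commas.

A->DA, B->CD, C->AC, D->BA

  step 4 ⇒ step 5: DAACCDDACDDABADADAACCDDACDDABADABADADAACACBABADA ⇒ BA·DA·DA·AC·AC·BA·BA·DA·AC·BA·BA·DA·CD·DA·BA·DA·BA·DA·DA·AC·AC·BA·BA·DA·AC·BA·BA·DA·CD·DA·BA·DA·CD·DA·BA·DA·BA·DA·DA·AC·DA·AC·CD·DA·CD·DA·BA·DA
    A ↦ DA
    B ↦ CD
    C ↦ AC
    D ↦ BA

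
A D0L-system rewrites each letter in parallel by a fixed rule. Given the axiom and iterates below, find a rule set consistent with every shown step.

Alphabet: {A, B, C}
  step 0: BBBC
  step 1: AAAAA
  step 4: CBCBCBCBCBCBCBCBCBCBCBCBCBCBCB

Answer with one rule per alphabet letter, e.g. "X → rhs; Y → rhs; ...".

  step 0 ⇒ step 1: BBBC ⇒ A·A·A·AA
    B ↦ A
    C ↦ AA
    A ↦ CB  (constrained at step 1)

A->CB, B->A, C->AA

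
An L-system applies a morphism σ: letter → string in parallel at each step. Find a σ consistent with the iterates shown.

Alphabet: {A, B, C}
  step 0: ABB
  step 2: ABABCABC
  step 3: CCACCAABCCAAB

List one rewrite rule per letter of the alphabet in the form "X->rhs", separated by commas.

  step 2 ⇒ step 3: ABABCABC ⇒ C·CA·C·CA·AB·C·CA·AB
    A ↦ C
    B ↦ CA
    C ↦ AB

A->C, B->CA, C->AB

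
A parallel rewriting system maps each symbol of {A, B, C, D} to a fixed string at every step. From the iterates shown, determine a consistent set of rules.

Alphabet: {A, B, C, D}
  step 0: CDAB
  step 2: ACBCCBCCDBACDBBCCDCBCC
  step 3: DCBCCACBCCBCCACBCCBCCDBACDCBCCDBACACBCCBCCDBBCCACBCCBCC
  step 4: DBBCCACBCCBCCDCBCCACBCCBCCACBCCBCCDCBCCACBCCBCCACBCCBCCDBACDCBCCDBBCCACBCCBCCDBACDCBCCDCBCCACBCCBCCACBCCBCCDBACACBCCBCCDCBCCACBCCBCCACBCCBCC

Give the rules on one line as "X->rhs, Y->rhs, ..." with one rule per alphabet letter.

  step 3 ⇒ step 4: DCBCCACBCCBCCACBCCBCCDBACDCBCCDBACACBCCBCCDBBCCACBCCBCC ⇒ DB·BCC·AC·BCC·BCC·DC·BCC·AC·BCC·BCC·AC·BCC·BCC·DC·BCC·AC·BCC·BCC·AC·BCC·BCC·DB·AC·DC·BCC·DB·BCC·AC·BCC·BCC·DB·AC·DC·BCC·DC·BCC·AC·BCC·BCC·AC·BCC·BCC·DB·AC·AC·BCC·BCC·DC·BCC·AC·BCC·BCC·AC·BCC·BCC
    A ↦ DC
    B ↦ AC
    C ↦ BCC
    D ↦ DB

A->DC, B->AC, C->BCC, D->DB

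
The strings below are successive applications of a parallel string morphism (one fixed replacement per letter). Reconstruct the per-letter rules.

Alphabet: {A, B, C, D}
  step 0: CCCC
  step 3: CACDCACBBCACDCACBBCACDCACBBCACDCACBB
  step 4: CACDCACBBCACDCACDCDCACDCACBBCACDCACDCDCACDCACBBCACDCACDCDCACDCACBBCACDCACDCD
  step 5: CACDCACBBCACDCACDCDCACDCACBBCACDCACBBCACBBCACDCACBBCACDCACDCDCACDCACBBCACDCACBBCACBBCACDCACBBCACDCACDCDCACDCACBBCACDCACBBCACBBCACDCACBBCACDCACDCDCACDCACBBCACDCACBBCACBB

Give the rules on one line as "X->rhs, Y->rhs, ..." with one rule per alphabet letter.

  step 4 ⇒ step 5: CACDCACBBCACDCACDCDCACDCACBBCACDCACDCDCACDCACBBCACDCACDCDCACDCACBBCACDCACDCD ⇒ CA·CD·CA·CBB·CA·CD·CA·CD·CD·CA·CD·CA·CBB·CA·CD·CA·CBB·CA·CBB·CA·CD·CA·CBB·CA·CD·CA·CD·CD·CA·CD·CA·CBB·CA·CD·CA·CBB·CA·CBB·CA·CD·CA·CBB·CA·CD·CA·CD·CD·CA·CD·CA·CBB·CA·CD·CA·CBB·CA·CBB·CA·CD·CA·CBB·CA·CD·CA·CD·CD·CA·CD·CA·CBB·CA·CD·CA·CBB·CA·CBB
    A ↦ CD
    B ↦ CD
    C ↦ CA
    D ↦ CBB

A->CD, B->CD, C->CA, D->CBB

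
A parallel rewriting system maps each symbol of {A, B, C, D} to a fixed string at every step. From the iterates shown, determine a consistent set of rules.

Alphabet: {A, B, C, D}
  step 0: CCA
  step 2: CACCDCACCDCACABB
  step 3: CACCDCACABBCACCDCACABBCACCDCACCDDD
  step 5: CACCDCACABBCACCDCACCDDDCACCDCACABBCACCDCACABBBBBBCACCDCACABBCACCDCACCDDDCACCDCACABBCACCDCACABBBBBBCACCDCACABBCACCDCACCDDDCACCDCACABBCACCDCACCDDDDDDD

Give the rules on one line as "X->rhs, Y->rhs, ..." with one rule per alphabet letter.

  step 2 ⇒ step 3: CACCDCACCDCACABB ⇒ CA·CCD·CA·CA·BB·CA·CCD·CA·CA·BB·CA·CCD·CA·CCD·D·D
    A ↦ CCD
    B ↦ D
    C ↦ CA
    D ↦ BB

A->CCD, B->D, C->CA, D->BB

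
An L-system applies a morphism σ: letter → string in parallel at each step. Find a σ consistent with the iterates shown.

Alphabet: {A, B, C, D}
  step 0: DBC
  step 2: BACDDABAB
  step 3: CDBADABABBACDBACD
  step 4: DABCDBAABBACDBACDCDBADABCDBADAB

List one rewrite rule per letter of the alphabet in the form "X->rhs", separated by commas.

  step 3 ⇒ step 4: CDBADABABBACDBACD ⇒ D·AB·CD·BA·AB·BA·CD·BA·CD·CD·BA·D·AB·CD·BA·D·AB
    A ↦ BA
    B ↦ CD
    C ↦ D
    D ↦ AB

A->BA, B->CD, C->D, D->AB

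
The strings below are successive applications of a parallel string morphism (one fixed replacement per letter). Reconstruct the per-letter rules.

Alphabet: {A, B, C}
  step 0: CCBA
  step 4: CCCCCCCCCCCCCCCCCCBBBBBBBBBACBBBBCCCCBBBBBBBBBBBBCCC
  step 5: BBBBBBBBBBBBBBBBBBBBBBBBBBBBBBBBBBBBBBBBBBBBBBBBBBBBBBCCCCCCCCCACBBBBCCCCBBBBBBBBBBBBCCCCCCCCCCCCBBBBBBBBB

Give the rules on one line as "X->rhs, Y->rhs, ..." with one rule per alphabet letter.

  step 4 ⇒ step 5: CCCCCCCCCCCCCCCCCCBBBBBBBBBACBBBBCCCCBBBBBBBBBBBBCCC ⇒ BBB·BBB·BBB·BBB·BBB·BBB·BBB·BBB·BBB·BBB·BBB·BBB·BBB·BBB·BBB·BBB·BBB·BBB·C·C·C·C·C·C·C·C·C·ACB·BBB·C·C·C·C·BBB·BBB·BBB·BBB·C·C·C·C·C·C·C·C·C·C·C·C·BBB·BBB·BBB
    A ↦ ACB
    B ↦ C
    C ↦ BBB

A->ACB, B->C, C->BBB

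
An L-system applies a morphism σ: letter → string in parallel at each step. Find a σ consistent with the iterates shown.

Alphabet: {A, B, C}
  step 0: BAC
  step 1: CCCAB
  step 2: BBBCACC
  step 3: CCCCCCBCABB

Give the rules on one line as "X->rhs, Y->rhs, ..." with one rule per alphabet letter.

A->CA, B->CC, C->B

  step 2 ⇒ step 3: BBBCACC ⇒ CC·CC·CC·B·CA·B·B
    A ↦ CA
    B ↦ CC
    C ↦ B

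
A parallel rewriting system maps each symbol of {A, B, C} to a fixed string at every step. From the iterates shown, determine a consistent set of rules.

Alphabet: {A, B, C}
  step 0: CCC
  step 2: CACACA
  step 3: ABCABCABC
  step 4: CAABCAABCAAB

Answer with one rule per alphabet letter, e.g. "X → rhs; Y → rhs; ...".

  step 3 ⇒ step 4: ABCABCABC ⇒ C·A·AB·C·A·AB·C·A·AB
    A ↦ C
    B ↦ A
    C ↦ AB

A->C, B->A, C->AB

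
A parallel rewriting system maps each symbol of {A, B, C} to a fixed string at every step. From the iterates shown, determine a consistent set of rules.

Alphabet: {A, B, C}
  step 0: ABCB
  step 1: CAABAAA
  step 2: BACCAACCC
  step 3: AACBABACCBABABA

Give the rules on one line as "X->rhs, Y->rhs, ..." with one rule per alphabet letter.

A->C, B->AA, C->BA

  step 2 ⇒ step 3: BACCAACCC ⇒ AA·C·BA·BA·C·C·BA·BA·BA
    A ↦ C
    B ↦ AA
    C ↦ BA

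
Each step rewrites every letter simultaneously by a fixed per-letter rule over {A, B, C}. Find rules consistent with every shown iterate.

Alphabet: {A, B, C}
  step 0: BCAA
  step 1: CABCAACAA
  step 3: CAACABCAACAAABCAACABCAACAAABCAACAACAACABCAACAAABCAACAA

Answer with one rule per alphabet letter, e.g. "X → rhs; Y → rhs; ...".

  step 0 ⇒ step 1: BCAA ⇒ C·AB·CAA·CAA
    A ↦ CAA
    B ↦ C
    C ↦ AB

A->CAA, B->C, C->AB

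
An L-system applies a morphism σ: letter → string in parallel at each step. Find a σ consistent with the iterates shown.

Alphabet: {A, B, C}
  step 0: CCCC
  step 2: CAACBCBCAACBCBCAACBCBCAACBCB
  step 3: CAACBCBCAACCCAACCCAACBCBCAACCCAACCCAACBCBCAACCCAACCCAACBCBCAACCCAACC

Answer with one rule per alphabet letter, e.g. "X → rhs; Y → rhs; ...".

  step 2 ⇒ step 3: CAACBCBCAACBCBCAACBCBCAACBCB ⇒ CAA·CB·CB·CAA·CC·CAA·CC·CAA·CB·CB·CAA·CC·CAA·CC·CAA·CB·CB·CAA·CC·CAA·CC·CAA·CB·CB·CAA·CC·CAA·CC
    A ↦ CB
    B ↦ CC
    C ↦ CAA

A->CB, B->CC, C->CAA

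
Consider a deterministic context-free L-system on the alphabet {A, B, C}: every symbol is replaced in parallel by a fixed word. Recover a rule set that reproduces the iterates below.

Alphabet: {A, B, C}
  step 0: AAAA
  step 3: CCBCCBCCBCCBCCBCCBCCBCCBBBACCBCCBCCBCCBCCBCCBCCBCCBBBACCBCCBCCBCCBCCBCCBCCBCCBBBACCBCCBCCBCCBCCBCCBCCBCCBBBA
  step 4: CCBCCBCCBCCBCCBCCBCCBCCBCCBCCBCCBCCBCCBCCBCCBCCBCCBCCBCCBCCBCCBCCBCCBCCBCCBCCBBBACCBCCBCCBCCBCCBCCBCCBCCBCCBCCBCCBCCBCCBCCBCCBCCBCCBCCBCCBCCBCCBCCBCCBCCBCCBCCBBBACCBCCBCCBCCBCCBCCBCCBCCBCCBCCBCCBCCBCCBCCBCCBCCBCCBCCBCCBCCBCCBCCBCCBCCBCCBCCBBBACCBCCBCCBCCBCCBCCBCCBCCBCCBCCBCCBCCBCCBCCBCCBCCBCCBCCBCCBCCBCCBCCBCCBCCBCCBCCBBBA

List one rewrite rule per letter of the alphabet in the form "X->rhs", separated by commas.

A->BBA, B->CCB, C->CCB

  step 3 ⇒ step 4: CCBCCBCCBCCBCCBCCBCCBCCBBBACCBCCBCCBCCBCCBCCBCCBCCBBBACCBCCBCCBCCBCCBCCBCCBCCBBBACCBCCBCCBCCBCCBCCBCCBCCBBBA ⇒ CCB·CCB·CCB·CCB·CCB·CCB·CCB·CCB·CCB·CCB·CCB·CCB·CCB·CCB·CCB·CCB·CCB·CCB·CCB·CCB·CCB·CCB·CCB·CCB·CCB·CCB·BBA·CCB·CCB·CCB·CCB·CCB·CCB·CCB·CCB·CCB·CCB·CCB·CCB·CCB·CCB·CCB·CCB·CCB·CCB·CCB·CCB·CCB·CCB·CCB·CCB·CCB·CCB·BBA·CCB·CCB·CCB·CCB·CCB·CCB·CCB·CCB·CCB·CCB·CCB·CCB·CCB·CCB·CCB·CCB·CCB·CCB·CCB·CCB·CCB·CCB·CCB·CCB·CCB·CCB·BBA·CCB·CCB·CCB·CCB·CCB·CCB·CCB·CCB·CCB·CCB·CCB·CCB·CCB·CCB·CCB·CCB·CCB·CCB·CCB·CCB·CCB·CCB·CCB·CCB·CCB·CCB·BBA
    A ↦ BBA
    B ↦ CCB
    C ↦ CCB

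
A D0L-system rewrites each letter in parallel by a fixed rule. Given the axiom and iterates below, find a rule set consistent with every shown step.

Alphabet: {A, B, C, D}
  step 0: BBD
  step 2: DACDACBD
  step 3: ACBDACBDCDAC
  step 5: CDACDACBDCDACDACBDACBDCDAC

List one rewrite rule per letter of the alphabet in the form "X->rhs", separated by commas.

A->B, B->CD, C->D, D->AC

  step 2 ⇒ step 3: DACDACBD ⇒ AC·B·D·AC·B·D·CD·AC
    A ↦ B
    B ↦ CD
    C ↦ D
    D ↦ AC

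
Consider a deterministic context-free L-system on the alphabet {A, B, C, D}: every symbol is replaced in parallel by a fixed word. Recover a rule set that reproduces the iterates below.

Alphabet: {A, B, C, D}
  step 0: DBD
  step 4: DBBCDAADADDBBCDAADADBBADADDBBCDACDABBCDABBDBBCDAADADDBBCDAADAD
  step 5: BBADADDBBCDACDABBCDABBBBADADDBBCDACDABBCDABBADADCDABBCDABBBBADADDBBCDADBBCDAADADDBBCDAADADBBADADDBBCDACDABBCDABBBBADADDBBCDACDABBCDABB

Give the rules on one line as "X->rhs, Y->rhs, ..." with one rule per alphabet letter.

A->CDA, B->AD, C->D, D->BB

  step 4 ⇒ step 5: DBBCDAADADDBBCDAADADBBADADDBBCDACDABBCDABBDBBCDAADADDBBCDAADAD ⇒ BB·AD·AD·D·BB·CDA·CDA·BB·CDA·BB·BB·AD·AD·D·BB·CDA·CDA·BB·CDA·BB·AD·AD·CDA·BB·CDA·BB·BB·AD·AD·D·BB·CDA·D·BB·CDA·AD·AD·D·BB·CDA·AD·AD·BB·AD·AD·D·BB·CDA·CDA·BB·CDA·BB·BB·AD·AD·D·BB·CDA·CDA·BB·CDA·BB
    A ↦ CDA
    B ↦ AD
    C ↦ D
    D ↦ BB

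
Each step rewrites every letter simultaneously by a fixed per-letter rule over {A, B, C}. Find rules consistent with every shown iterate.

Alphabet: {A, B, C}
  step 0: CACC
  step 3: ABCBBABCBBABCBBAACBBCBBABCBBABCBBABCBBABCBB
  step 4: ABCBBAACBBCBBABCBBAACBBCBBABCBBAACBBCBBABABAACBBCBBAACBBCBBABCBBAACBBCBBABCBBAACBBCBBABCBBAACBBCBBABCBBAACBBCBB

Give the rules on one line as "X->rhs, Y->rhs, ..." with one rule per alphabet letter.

  step 3 ⇒ step 4: ABCBBABCBBABCBBAACBBCBBABCBBABCBBABCBBABCBB ⇒ AB·CBB·AA·CBB·CBB·AB·CBB·AA·CBB·CBB·AB·CBB·AA·CBB·CBB·AB·AB·AA·CBB·CBB·AA·CBB·CBB·AB·CBB·AA·CBB·CBB·AB·CBB·AA·CBB·CBB·AB·CBB·AA·CBB·CBB·AB·CBB·AA·CBB·CBB
    A ↦ AB
    B ↦ CBB
    C ↦ AA

A->AB, B->CBB, C->AA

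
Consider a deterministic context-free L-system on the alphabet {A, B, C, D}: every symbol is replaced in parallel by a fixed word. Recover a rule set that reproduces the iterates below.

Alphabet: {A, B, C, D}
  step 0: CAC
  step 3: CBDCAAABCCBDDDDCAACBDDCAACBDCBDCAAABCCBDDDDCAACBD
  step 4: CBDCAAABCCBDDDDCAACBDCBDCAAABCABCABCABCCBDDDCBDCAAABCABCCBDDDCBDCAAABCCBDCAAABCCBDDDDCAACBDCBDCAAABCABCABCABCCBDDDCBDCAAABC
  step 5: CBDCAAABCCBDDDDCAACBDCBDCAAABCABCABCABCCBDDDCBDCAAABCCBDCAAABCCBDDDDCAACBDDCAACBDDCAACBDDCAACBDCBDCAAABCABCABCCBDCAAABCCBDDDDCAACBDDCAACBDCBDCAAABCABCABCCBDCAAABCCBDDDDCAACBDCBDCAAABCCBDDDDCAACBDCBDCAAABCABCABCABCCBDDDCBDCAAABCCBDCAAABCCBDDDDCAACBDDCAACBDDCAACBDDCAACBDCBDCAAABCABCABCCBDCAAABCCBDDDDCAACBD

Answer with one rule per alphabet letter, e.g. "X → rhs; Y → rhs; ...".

A->D, B->CAA, C->CBD, D->ABC

  step 4 ⇒ step 5: CBDCAAABCCBDDDDCAACBDCBDCAAABCABCABCABCCBDDDCBDCAAABCABCCBDDDCBDCAAABCCBDCAAABCCBDDDDCAACBDCBDCAAABCABCABCABCCBDDDCBDCAAABC ⇒ CBD·CAA·ABC·CBD·D·D·D·CAA·CBD·CBD·CAA·ABC·ABC·ABC·ABC·CBD·D·D·CBD·CAA·ABC·CBD·CAA·ABC·CBD·D·D·D·CAA·CBD·D·CAA·CBD·D·CAA·CBD·D·CAA·CBD·CBD·CAA·ABC·ABC·ABC·CBD·CAA·ABC·CBD·D·D·D·CAA·CBD·D·CAA·CBD·CBD·CAA·ABC·ABC·ABC·CBD·CAA·ABC·CBD·D·D·D·CAA·CBD·CBD·CAA·ABC·CBD·D·D·D·CAA·CBD·CBD·CAA·ABC·ABC·ABC·ABC·CBD·D·D·CBD·CAA·ABC·CBD·CAA·ABC·CBD·D·D·D·CAA·CBD·D·CAA·CBD·D·CAA·CBD·D·CAA·CBD·CBD·CAA·ABC·ABC·ABC·CBD·CAA·ABC·CBD·D·D·D·CAA·CBD
    A ↦ D
    B ↦ CAA
    C ↦ CBD
    D ↦ ABC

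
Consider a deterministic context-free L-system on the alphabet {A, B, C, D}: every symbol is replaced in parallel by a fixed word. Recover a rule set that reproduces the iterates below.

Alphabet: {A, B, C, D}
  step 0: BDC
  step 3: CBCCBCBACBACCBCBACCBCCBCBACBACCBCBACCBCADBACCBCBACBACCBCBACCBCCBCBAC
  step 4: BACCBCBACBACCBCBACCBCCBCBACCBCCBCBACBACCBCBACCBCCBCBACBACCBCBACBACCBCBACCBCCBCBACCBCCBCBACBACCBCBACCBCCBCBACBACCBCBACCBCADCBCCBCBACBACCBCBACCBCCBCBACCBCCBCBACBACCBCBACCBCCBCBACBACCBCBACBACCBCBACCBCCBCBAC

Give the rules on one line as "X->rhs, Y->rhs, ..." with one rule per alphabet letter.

  step 3 ⇒ step 4: CBCCBCBACBACCBCBACCBCCBCBACBACCBCBACCBCADBACCBCBACBACCBCBACCBCCBCBAC ⇒ BAC·CBC·BAC·BAC·CBC·BAC·CBC·CBC·BAC·CBC·CBC·BAC·BAC·CBC·BAC·CBC·CBC·BAC·BAC·CBC·BAC·BAC·CBC·BAC·CBC·CBC·BAC·CBC·CBC·BAC·BAC·CBC·BAC·CBC·CBC·BAC·BAC·CBC·BAC·CBC·AD·CBC·CBC·BAC·BAC·CBC·BAC·CBC·CBC·BAC·CBC·CBC·BAC·BAC·CBC·BAC·CBC·CBC·BAC·BAC·CBC·BAC·BAC·CBC·BAC·CBC·CBC·BAC
    A ↦ CBC
    B ↦ CBC
    C ↦ BAC
    D ↦ AD

A->CBC, B->CBC, C->BAC, D->AD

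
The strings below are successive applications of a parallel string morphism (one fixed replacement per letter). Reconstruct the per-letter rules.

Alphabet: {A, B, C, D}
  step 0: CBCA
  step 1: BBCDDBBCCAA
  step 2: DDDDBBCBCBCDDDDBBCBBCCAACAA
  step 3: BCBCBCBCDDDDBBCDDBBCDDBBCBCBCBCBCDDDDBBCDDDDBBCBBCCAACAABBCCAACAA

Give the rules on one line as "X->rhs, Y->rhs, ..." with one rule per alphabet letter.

A->CAA, B->DD, C->BBC, D->BC

  step 2 ⇒ step 3: DDDDBBCBCBCDDDDBBCBBCCAACAA ⇒ BC·BC·BC·BC·DD·DD·BBC·DD·BBC·DD·BBC·BC·BC·BC·BC·DD·DD·BBC·DD·DD·BBC·BBC·CAA·CAA·BBC·CAA·CAA
    A ↦ CAA
    B ↦ DD
    C ↦ BBC
    D ↦ BC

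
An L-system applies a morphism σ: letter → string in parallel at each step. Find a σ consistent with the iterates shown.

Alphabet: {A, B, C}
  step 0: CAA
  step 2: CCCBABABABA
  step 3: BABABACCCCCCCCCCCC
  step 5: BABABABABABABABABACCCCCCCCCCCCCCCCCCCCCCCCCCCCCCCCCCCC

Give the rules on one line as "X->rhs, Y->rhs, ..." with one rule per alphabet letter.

A->CC, B->C, C->BA

  step 2 ⇒ step 3: CCCBABABABA ⇒ BA·BA·BA·C·CC·C·CC·C·CC·C·CC
    A ↦ CC
    B ↦ C
    C ↦ BA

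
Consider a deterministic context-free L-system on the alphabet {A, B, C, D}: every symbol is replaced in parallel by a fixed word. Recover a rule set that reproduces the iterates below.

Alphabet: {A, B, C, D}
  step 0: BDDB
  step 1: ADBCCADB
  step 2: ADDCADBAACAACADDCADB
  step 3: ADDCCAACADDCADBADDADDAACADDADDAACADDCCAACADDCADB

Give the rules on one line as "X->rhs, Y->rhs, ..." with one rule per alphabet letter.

  step 2 ⇒ step 3: ADDCADBAACAACADDCADB ⇒ ADD·C·C·AAC·ADD·C·ADB·ADD·ADD·AAC·ADD·ADD·AAC·ADD·C·C·AAC·ADD·C·ADB
    A ↦ ADD
    B ↦ ADB
    C ↦ AAC
    D ↦ C

A->ADD, B->ADB, C->AAC, D->C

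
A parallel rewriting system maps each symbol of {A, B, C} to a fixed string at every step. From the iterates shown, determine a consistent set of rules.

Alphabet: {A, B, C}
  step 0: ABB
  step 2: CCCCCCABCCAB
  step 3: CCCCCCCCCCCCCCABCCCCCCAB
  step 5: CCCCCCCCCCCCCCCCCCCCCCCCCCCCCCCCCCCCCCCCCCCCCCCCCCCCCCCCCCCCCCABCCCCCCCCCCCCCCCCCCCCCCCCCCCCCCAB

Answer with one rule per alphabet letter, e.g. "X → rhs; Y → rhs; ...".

A->CC, B->AB, C->CC

  step 2 ⇒ step 3: CCCCCCABCCAB ⇒ CC·CC·CC·CC·CC·CC·CC·AB·CC·CC·CC·AB
    A ↦ CC
    B ↦ AB
    C ↦ CC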